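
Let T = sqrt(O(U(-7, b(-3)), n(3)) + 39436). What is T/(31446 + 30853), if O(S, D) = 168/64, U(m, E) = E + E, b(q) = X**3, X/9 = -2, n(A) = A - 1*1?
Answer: sqrt(631018)/249196 ≈ 0.0031877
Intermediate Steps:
n(A) = -1 + A (n(A) = A - 1 = -1 + A)
X = -18 (X = 9*(-2) = -18)
b(q) = -5832 (b(q) = (-18)**3 = -5832)
U(m, E) = 2*E
O(S, D) = 21/8 (O(S, D) = 168*(1/64) = 21/8)
T = sqrt(631018)/4 (T = sqrt(21/8 + 39436) = sqrt(315509/8) = sqrt(631018)/4 ≈ 198.59)
T/(31446 + 30853) = (sqrt(631018)/4)/(31446 + 30853) = (sqrt(631018)/4)/62299 = (sqrt(631018)/4)*(1/62299) = sqrt(631018)/249196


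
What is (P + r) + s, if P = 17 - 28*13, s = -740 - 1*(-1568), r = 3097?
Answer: 3578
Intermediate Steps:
s = 828 (s = -740 + 1568 = 828)
P = -347 (P = 17 - 364 = -347)
(P + r) + s = (-347 + 3097) + 828 = 2750 + 828 = 3578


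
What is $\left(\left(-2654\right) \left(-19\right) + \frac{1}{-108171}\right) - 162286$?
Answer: $- \frac{12100008061}{108171} \approx -1.1186 \cdot 10^{5}$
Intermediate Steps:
$\left(\left(-2654\right) \left(-19\right) + \frac{1}{-108171}\right) - 162286 = \left(50426 - \frac{1}{108171}\right) - 162286 = \frac{5454630845}{108171} - 162286 = - \frac{12100008061}{108171}$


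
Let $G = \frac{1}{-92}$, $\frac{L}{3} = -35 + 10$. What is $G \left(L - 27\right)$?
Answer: $\frac{51}{46} \approx 1.1087$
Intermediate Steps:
$L = -75$ ($L = 3 \left(-35 + 10\right) = 3 \left(-25\right) = -75$)
$G = - \frac{1}{92} \approx -0.01087$
$G \left(L - 27\right) = - \frac{-75 - 27}{92} = \left(- \frac{1}{92}\right) \left(-102\right) = \frac{51}{46}$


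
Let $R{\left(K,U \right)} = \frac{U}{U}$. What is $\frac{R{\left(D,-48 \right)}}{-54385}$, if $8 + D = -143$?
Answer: $- \frac{1}{54385} \approx -1.8387 \cdot 10^{-5}$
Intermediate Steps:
$D = -151$ ($D = -8 - 143 = -151$)
$R{\left(K,U \right)} = 1$
$\frac{R{\left(D,-48 \right)}}{-54385} = 1 \frac{1}{-54385} = 1 \left(- \frac{1}{54385}\right) = - \frac{1}{54385}$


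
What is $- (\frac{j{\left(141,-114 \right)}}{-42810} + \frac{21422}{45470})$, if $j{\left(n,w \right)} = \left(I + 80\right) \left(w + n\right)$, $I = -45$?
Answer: $- \frac{29136889}{64885690} \approx -0.44905$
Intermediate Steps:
$j{\left(n,w \right)} = 35 n + 35 w$ ($j{\left(n,w \right)} = \left(-45 + 80\right) \left(w + n\right) = 35 \left(n + w\right) = 35 n + 35 w$)
$- (\frac{j{\left(141,-114 \right)}}{-42810} + \frac{21422}{45470}) = - (\frac{35 \cdot 141 + 35 \left(-114\right)}{-42810} + \frac{21422}{45470}) = - (\left(4935 - 3990\right) \left(- \frac{1}{42810}\right) + 21422 \cdot \frac{1}{45470}) = - (945 \left(- \frac{1}{42810}\right) + \frac{10711}{22735}) = - (- \frac{63}{2854} + \frac{10711}{22735}) = \left(-1\right) \frac{29136889}{64885690} = - \frac{29136889}{64885690}$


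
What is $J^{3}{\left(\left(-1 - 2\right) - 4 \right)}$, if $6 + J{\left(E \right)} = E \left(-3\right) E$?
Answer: $-3581577$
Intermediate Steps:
$J{\left(E \right)} = -6 - 3 E^{2}$ ($J{\left(E \right)} = -6 + E \left(-3\right) E = -6 + - 3 E E = -6 - 3 E^{2}$)
$J^{3}{\left(\left(-1 - 2\right) - 4 \right)} = \left(-6 - 3 \left(\left(-1 - 2\right) - 4\right)^{2}\right)^{3} = \left(-6 - 3 \left(-3 - 4\right)^{2}\right)^{3} = \left(-6 - 3 \left(-7\right)^{2}\right)^{3} = \left(-6 - 147\right)^{3} = \left(-153\right)^{3} = -3581577$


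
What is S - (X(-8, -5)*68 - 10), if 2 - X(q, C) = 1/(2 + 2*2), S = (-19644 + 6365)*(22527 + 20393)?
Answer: -1709804384/3 ≈ -5.6993e+8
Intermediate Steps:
S = -569934680 (S = -13279*42920 = -569934680)
X(q, C) = 11/6 (X(q, C) = 2 - 1/(2 + 2*2) = 2 - 1/(2 + 4) = 2 - 1/6 = 2 - 1*⅙ = 2 - ⅙ = 11/6)
S - (X(-8, -5)*68 - 10) = -569934680 - ((11/6)*68 - 10) = -569934680 - (374/3 - 10) = -569934680 - 1*344/3 = -569934680 - 344/3 = -1709804384/3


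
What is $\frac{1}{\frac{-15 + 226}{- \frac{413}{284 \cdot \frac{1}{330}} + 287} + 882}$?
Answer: $\frac{27391}{24128900} \approx 0.0011352$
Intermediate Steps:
$\frac{1}{\frac{-15 + 226}{- \frac{413}{284 \cdot \frac{1}{330}} + 287} + 882} = \frac{1}{\frac{211}{- \frac{413}{284 \cdot \frac{1}{330}} + 287} + 882} = \frac{1}{\frac{211}{- \frac{413}{\frac{142}{165}} + 287} + 882} = \frac{1}{\frac{211}{\left(-413\right) \frac{165}{142} + 287} + 882} = \frac{1}{\frac{211}{- \frac{68145}{142} + 287} + 882} = \frac{1}{\frac{211}{- \frac{27391}{142}} + 882} = \frac{1}{211 \left(- \frac{142}{27391}\right) + 882} = \frac{1}{- \frac{29962}{27391} + 882} = \frac{1}{\frac{24128900}{27391}} = \frac{27391}{24128900}$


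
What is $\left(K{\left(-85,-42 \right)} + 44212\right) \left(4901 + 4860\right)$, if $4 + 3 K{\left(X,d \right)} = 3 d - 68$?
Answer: $430909106$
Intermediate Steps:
$K{\left(X,d \right)} = -24 + d$ ($K{\left(X,d \right)} = - \frac{4}{3} + \frac{3 d - 68}{3} = - \frac{4}{3} + \frac{-68 + 3 d}{3} = - \frac{4}{3} + \left(- \frac{68}{3} + d\right) = -24 + d$)
$\left(K{\left(-85,-42 \right)} + 44212\right) \left(4901 + 4860\right) = \left(\left(-24 - 42\right) + 44212\right) \left(4901 + 4860\right) = \left(-66 + 44212\right) 9761 = 44146 \cdot 9761 = 430909106$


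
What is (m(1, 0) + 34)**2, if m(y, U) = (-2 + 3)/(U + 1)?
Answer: 1225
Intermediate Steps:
m(y, U) = 1/(1 + U)
(m(1, 0) + 34)**2 = (1/(1 + 0) + 34)**2 = (1/1 + 34)**2 = (1 + 34)**2 = 35**2 = 1225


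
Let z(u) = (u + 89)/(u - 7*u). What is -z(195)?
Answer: 142/585 ≈ 0.24273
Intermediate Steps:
z(u) = -(89 + u)/(6*u) (z(u) = (89 + u)/((-6*u)) = (89 + u)*(-1/(6*u)) = -(89 + u)/(6*u))
-z(195) = -(-89 - 1*195)/(6*195) = -(-89 - 195)/(6*195) = -(-284)/(6*195) = -1*(-142/585) = 142/585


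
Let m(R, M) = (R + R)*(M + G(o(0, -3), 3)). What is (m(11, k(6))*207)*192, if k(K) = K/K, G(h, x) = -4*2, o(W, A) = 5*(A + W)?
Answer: -6120576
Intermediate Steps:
o(W, A) = 5*A + 5*W
G(h, x) = -8
k(K) = 1
m(R, M) = 2*R*(-8 + M) (m(R, M) = (R + R)*(M - 8) = (2*R)*(-8 + M) = 2*R*(-8 + M))
(m(11, k(6))*207)*192 = ((2*11*(-8 + 1))*207)*192 = ((2*11*(-7))*207)*192 = -154*207*192 = -31878*192 = -6120576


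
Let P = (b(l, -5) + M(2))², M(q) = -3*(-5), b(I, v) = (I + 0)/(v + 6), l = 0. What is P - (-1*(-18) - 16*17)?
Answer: 479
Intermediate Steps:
b(I, v) = I/(6 + v)
M(q) = 15
P = 225 (P = (0/(6 - 5) + 15)² = (0/1 + 15)² = (0*1 + 15)² = (0 + 15)² = 15² = 225)
P - (-1*(-18) - 16*17) = 225 - (-1*(-18) - 16*17) = 225 - (18 - 272) = 225 - 1*(-254) = 225 + 254 = 479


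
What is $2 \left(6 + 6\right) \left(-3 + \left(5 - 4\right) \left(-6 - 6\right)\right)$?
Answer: $-360$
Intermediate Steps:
$2 \left(6 + 6\right) \left(-3 + \left(5 - 4\right) \left(-6 - 6\right)\right) = 2 \cdot 12 \left(-3 + 1 \left(-12\right)\right) = 24 \left(-3 - 12\right) = 24 \left(-15\right) = -360$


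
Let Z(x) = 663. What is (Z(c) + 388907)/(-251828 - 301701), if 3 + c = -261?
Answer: -389570/553529 ≈ -0.70379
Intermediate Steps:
c = -264 (c = -3 - 261 = -264)
(Z(c) + 388907)/(-251828 - 301701) = (663 + 388907)/(-251828 - 301701) = 389570/(-553529) = 389570*(-1/553529) = -389570/553529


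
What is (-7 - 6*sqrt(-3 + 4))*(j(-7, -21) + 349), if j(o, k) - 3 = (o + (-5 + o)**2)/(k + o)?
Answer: -126347/28 ≈ -4512.4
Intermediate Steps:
j(o, k) = 3 + (o + (-5 + o)**2)/(k + o)
(-7 - 6*sqrt(-3 + 4))*(j(-7, -21) + 349) = (-7 - 6*sqrt(-3 + 4))*(((-5 - 7)**2 + 3*(-21) + 4*(-7))/(-21 - 7) + 349) = (-7 - 6*sqrt(1))*(((-12)**2 - 63 - 28)/(-28) + 349) = (-7 - 6*1)*(-(144 - 63 - 28)/28 + 349) = (-7 - 6)*(-1/28*53 + 349) = -13*(-53/28 + 349) = -13*9719/28 = -126347/28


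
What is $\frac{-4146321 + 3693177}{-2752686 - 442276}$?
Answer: $\frac{226572}{1597481} \approx 0.14183$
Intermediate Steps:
$\frac{-4146321 + 3693177}{-2752686 - 442276} = - \frac{453144}{-3194962} = \left(-453144\right) \left(- \frac{1}{3194962}\right) = \frac{226572}{1597481}$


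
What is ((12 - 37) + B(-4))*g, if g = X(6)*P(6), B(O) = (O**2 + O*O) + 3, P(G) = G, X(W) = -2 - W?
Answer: -480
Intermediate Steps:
B(O) = 3 + 2*O**2 (B(O) = (O**2 + O**2) + 3 = 2*O**2 + 3 = 3 + 2*O**2)
g = -48 (g = (-2 - 1*6)*6 = (-2 - 6)*6 = -8*6 = -48)
((12 - 37) + B(-4))*g = ((12 - 37) + (3 + 2*(-4)**2))*(-48) = (-25 + (3 + 2*16))*(-48) = (-25 + (3 + 32))*(-48) = (-25 + 35)*(-48) = 10*(-48) = -480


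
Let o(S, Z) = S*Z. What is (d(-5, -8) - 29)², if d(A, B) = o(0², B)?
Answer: 841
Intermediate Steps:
d(A, B) = 0 (d(A, B) = 0²*B = 0*B = 0)
(d(-5, -8) - 29)² = (0 - 29)² = (-29)² = 841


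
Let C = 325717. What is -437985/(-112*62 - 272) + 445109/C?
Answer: 20838723827/335767696 ≈ 62.063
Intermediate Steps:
-437985/(-112*62 - 272) + 445109/C = -437985/(-112*62 - 272) + 445109/325717 = -437985/(-6944 - 272) + 445109*(1/325717) = -437985/(-7216) + 63587/46531 = -437985*(-1/7216) + 63587/46531 = 437985/7216 + 63587/46531 = 20838723827/335767696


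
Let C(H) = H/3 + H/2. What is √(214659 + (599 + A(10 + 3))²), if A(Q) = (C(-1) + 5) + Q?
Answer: √21395533/6 ≈ 770.92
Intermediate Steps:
C(H) = 5*H/6 (C(H) = H*(⅓) + H*(½) = H/3 + H/2 = 5*H/6)
A(Q) = 25/6 + Q (A(Q) = ((⅚)*(-1) + 5) + Q = (-⅚ + 5) + Q = 25/6 + Q)
√(214659 + (599 + A(10 + 3))²) = √(214659 + (599 + (25/6 + (10 + 3)))²) = √(214659 + (599 + (25/6 + 13))²) = √(214659 + (599 + 103/6)²) = √(214659 + (3697/6)²) = √(214659 + 13667809/36) = √(21395533/36) = √21395533/6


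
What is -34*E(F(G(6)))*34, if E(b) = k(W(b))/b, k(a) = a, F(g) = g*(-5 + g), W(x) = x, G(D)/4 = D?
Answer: -1156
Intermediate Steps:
G(D) = 4*D
E(b) = 1 (E(b) = b/b = 1)
-34*E(F(G(6)))*34 = -34*1*34 = -34*34 = -1156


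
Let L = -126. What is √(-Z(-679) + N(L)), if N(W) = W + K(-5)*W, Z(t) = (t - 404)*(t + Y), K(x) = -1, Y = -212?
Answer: 171*I*√33 ≈ 982.32*I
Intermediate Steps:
Z(t) = (-404 + t)*(-212 + t) (Z(t) = (t - 404)*(t - 212) = (-404 + t)*(-212 + t))
N(W) = 0 (N(W) = W - W = 0)
√(-Z(-679) + N(L)) = √(-(85648 + (-679)² - 616*(-679)) + 0) = √(-(85648 + 461041 + 418264) + 0) = √(-1*964953 + 0) = √(-964953 + 0) = √(-964953) = 171*I*√33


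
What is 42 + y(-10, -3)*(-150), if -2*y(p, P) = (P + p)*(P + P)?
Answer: 5892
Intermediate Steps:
y(p, P) = -P*(P + p) (y(p, P) = -(P + p)*(P + P)/2 = -(P + p)*2*P/2 = -P*(P + p))
42 + y(-10, -3)*(-150) = 42 - 1*(-3)*(-3 - 10)*(-150) = 42 - 1*(-3)*(-13)*(-150) = 42 - 39*(-150) = 42 + 5850 = 5892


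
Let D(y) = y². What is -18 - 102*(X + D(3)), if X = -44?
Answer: 3552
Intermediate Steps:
-18 - 102*(X + D(3)) = -18 - 102*(-44 + 3²) = -18 - 102*(-44 + 9) = -18 - 102*(-35) = -18 + 3570 = 3552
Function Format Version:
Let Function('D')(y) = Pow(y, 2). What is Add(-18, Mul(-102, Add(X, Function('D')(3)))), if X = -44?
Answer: 3552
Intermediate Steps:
Add(-18, Mul(-102, Add(X, Function('D')(3)))) = Add(-18, Mul(-102, Add(-44, Pow(3, 2)))) = Add(-18, Mul(-102, Add(-44, 9))) = Add(-18, Mul(-102, -35)) = Add(-18, 3570) = 3552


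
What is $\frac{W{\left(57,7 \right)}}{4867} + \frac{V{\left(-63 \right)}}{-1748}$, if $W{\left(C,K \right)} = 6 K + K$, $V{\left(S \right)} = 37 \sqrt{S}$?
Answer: $\frac{49}{4867} - \frac{111 i \sqrt{7}}{1748} \approx 0.010068 - 0.16801 i$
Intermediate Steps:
$W{\left(C,K \right)} = 7 K$
$\frac{W{\left(57,7 \right)}}{4867} + \frac{V{\left(-63 \right)}}{-1748} = \frac{7 \cdot 7}{4867} + \frac{37 \sqrt{-63}}{-1748} = 49 \cdot \frac{1}{4867} + 37 \cdot 3 i \sqrt{7} \left(- \frac{1}{1748}\right) = \frac{49}{4867} + 111 i \sqrt{7} \left(- \frac{1}{1748}\right) = \frac{49}{4867} - \frac{111 i \sqrt{7}}{1748}$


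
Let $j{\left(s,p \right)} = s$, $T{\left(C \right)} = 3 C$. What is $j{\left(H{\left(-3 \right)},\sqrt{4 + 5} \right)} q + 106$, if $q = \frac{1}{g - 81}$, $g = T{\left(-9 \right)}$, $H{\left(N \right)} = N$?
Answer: $\frac{3817}{36} \approx 106.03$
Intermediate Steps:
$g = -27$ ($g = 3 \left(-9\right) = -27$)
$q = - \frac{1}{108}$ ($q = \frac{1}{-27 - 81} = \frac{1}{-108} = - \frac{1}{108} \approx -0.0092593$)
$j{\left(H{\left(-3 \right)},\sqrt{4 + 5} \right)} q + 106 = \left(-3\right) \left(- \frac{1}{108}\right) + 106 = \frac{1}{36} + 106 = \frac{3817}{36}$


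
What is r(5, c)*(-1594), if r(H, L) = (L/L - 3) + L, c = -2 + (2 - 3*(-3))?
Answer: -11158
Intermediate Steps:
c = 9 (c = -2 + (2 + 9) = -2 + 11 = 9)
r(H, L) = -2 + L (r(H, L) = (1 - 3) + L = -2 + L)
r(5, c)*(-1594) = (-2 + 9)*(-1594) = 7*(-1594) = -11158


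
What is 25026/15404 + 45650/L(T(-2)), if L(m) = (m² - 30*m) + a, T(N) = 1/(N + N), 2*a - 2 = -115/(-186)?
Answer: 523340478513/101674102 ≈ 5147.2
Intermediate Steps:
a = 487/372 (a = 1 + (-115/(-186))/2 = 1 + (-115*(-1/186))/2 = 1 + (½)*(115/186) = 1 + 115/372 = 487/372 ≈ 1.3091)
T(N) = 1/(2*N)
L(m) = 487/372 + m² - 30*m (L(m) = (m² - 30*m) + 487/372 = 487/372 + m² - 30*m)
25026/15404 + 45650/L(T(-2)) = 25026/15404 + 45650/(487/372 + ((½)/(-2))² - 15/(-2)) = 25026*(1/15404) + 45650/(487/372 + ((½)*(-½))² - 15*(-1)/2) = 12513/7702 + 45650/(487/372 + (-¼)² - 30*(-¼)) = 12513/7702 + 45650/(487/372 + 1/16 + 15/2) = 12513/7702 + 45650/(13201/1488) = 12513/7702 + 45650*(1488/13201) = 12513/7702 + 67927200/13201 = 523340478513/101674102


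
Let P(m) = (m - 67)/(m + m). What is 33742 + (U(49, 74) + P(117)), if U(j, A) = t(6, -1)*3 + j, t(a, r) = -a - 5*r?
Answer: 3953221/117 ≈ 33788.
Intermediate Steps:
P(m) = (-67 + m)/(2*m) (P(m) = (-67 + m)/((2*m)) = (-67 + m)*(1/(2*m)) = (-67 + m)/(2*m))
U(j, A) = -3 + j (U(j, A) = (-1*6 - 5*(-1))*3 + j = (-6 + 5)*3 + j = -1*3 + j = -3 + j)
33742 + (U(49, 74) + P(117)) = 33742 + ((-3 + 49) + (½)*(-67 + 117)/117) = 33742 + (46 + (½)*(1/117)*50) = 33742 + (46 + 25/117) = 33742 + 5407/117 = 3953221/117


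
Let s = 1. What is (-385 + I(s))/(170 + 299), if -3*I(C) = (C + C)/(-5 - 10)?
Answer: -17323/21105 ≈ -0.82080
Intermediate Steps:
I(C) = 2*C/45 (I(C) = -(C + C)/(3*(-5 - 10)) = -2*C/(3*(-15)) = -2*C*(-1)/(3*15) = -(-2)*C/45 = 2*C/45)
(-385 + I(s))/(170 + 299) = (-385 + (2/45)*1)/(170 + 299) = (-385 + 2/45)/469 = -17323/45*1/469 = -17323/21105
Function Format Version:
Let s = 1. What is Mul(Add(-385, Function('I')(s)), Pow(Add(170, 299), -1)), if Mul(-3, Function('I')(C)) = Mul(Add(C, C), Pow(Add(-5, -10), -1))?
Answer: Rational(-17323, 21105) ≈ -0.82080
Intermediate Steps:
Function('I')(C) = Mul(Rational(2, 45), C) (Function('I')(C) = Mul(Rational(-1, 3), Mul(Add(C, C), Pow(Add(-5, -10), -1))) = Mul(Rational(-1, 3), Mul(Mul(2, C), Pow(-15, -1))) = Mul(Rational(-1, 3), Mul(Mul(2, C), Rational(-1, 15))) = Mul(Rational(-1, 3), Mul(Rational(-2, 15), C)) = Mul(Rational(2, 45), C))
Mul(Add(-385, Function('I')(s)), Pow(Add(170, 299), -1)) = Mul(Add(-385, Mul(Rational(2, 45), 1)), Pow(Add(170, 299), -1)) = Mul(Add(-385, Rational(2, 45)), Pow(469, -1)) = Mul(Rational(-17323, 45), Rational(1, 469)) = Rational(-17323, 21105)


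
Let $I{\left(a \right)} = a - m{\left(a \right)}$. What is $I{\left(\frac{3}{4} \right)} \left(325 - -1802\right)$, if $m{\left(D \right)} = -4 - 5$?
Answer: $\frac{82953}{4} \approx 20738.0$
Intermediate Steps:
$m{\left(D \right)} = -9$ ($m{\left(D \right)} = -4 - 5 = -9$)
$I{\left(a \right)} = 9 + a$ ($I{\left(a \right)} = a - -9 = a + 9 = 9 + a$)
$I{\left(\frac{3}{4} \right)} \left(325 - -1802\right) = \left(9 + \frac{3}{4}\right) \left(325 - -1802\right) = \left(9 + 3 \cdot \frac{1}{4}\right) \left(325 + 1802\right) = \left(9 + \frac{3}{4}\right) 2127 = \frac{39}{4} \cdot 2127 = \frac{82953}{4}$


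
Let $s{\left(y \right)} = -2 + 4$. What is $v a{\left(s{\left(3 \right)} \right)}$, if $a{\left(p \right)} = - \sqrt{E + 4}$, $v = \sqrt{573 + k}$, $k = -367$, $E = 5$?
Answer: $- 3 \sqrt{206} \approx -43.058$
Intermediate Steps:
$s{\left(y \right)} = 2$
$v = \sqrt{206}$ ($v = \sqrt{573 - 367} = \sqrt{206} \approx 14.353$)
$a{\left(p \right)} = -3$ ($a{\left(p \right)} = - \sqrt{5 + 4} = - \sqrt{9} = \left(-1\right) 3 = -3$)
$v a{\left(s{\left(3 \right)} \right)} = \sqrt{206} \left(-3\right) = - 3 \sqrt{206}$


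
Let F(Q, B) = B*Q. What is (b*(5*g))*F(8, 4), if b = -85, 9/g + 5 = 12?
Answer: -122400/7 ≈ -17486.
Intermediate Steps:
g = 9/7 (g = 9/(-5 + 12) = 9/7 ≈ 1.2857)
(b*(5*g))*F(8, 4) = (-425*9/7)*(4*8) = -85*45/7*32 = -3825/7*32 = -122400/7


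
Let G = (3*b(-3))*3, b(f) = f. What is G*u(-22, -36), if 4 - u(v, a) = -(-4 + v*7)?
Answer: 4158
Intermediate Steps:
u(v, a) = 7*v (u(v, a) = 4 - (-1)*(-4 + v*7) = 4 - (-1)*(-4 + 7*v) = 4 - (4 - 7*v) = 4 + (-4 + 7*v) = 7*v)
G = -27 (G = (3*(-3))*3 = -9*3 = -27)
G*u(-22, -36) = -189*(-22) = -27*(-154) = 4158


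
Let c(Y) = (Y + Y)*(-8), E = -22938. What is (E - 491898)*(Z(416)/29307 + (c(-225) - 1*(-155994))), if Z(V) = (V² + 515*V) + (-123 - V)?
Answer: -802733683831380/9769 ≈ -8.2172e+10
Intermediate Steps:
c(Y) = -16*Y (c(Y) = (2*Y)*(-8) = -16*Y)
Z(V) = -123 + V² + 514*V
(E - 491898)*(Z(416)/29307 + (c(-225) - 1*(-155994))) = (-22938 - 491898)*((-123 + 416² + 514*416)/29307 + (-16*(-225) - 1*(-155994))) = -514836*((-123 + 173056 + 213824)*(1/29307) + (3600 + 155994)) = -514836*(386757*(1/29307) + 159594) = -514836*(128919/9769 + 159594) = -514836*1559202705/9769 = -802733683831380/9769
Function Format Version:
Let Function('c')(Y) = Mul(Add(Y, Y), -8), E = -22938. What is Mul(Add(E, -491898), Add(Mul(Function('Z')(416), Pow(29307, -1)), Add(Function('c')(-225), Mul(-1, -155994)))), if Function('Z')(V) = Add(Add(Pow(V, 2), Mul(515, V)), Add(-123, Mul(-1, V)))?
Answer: Rational(-802733683831380, 9769) ≈ -8.2172e+10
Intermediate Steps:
Function('c')(Y) = Mul(-16, Y) (Function('c')(Y) = Mul(Mul(2, Y), -8) = Mul(-16, Y))
Function('Z')(V) = Add(-123, Pow(V, 2), Mul(514, V))
Mul(Add(E, -491898), Add(Mul(Function('Z')(416), Pow(29307, -1)), Add(Function('c')(-225), Mul(-1, -155994)))) = Mul(Add(-22938, -491898), Add(Mul(Add(-123, Pow(416, 2), Mul(514, 416)), Pow(29307, -1)), Add(Mul(-16, -225), Mul(-1, -155994)))) = Mul(-514836, Add(Mul(Add(-123, 173056, 213824), Rational(1, 29307)), Add(3600, 155994))) = Mul(-514836, Add(Mul(386757, Rational(1, 29307)), 159594)) = Mul(-514836, Add(Rational(128919, 9769), 159594)) = Mul(-514836, Rational(1559202705, 9769)) = Rational(-802733683831380, 9769)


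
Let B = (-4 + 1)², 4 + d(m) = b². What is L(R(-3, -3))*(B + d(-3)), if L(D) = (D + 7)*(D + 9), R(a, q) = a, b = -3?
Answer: 336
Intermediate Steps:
d(m) = 5 (d(m) = -4 + (-3)² = -4 + 9 = 5)
L(D) = (7 + D)*(9 + D)
B = 9 (B = (-3)² = 9)
L(R(-3, -3))*(B + d(-3)) = (63 + (-3)² + 16*(-3))*(9 + 5) = (63 + 9 - 48)*14 = 24*14 = 336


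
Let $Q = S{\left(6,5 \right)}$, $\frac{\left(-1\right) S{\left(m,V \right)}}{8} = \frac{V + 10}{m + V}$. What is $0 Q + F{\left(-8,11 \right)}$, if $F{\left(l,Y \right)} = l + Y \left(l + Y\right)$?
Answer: $25$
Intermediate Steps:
$S{\left(m,V \right)} = - \frac{8 \left(10 + V\right)}{V + m}$ ($S{\left(m,V \right)} = - 8 \frac{V + 10}{m + V} = - 8 \frac{10 + V}{V + m} = - \frac{8 \left(10 + V\right)}{V + m}$)
$F{\left(l,Y \right)} = l + Y \left(Y + l\right)$
$Q = - \frac{120}{11}$ ($Q = \frac{8 \left(-10 - 5\right)}{5 + 6} = \frac{8 \left(-10 - 5\right)}{11} = 8 \cdot \frac{1}{11} \left(-15\right) = - \frac{120}{11} \approx -10.909$)
$0 Q + F{\left(-8,11 \right)} = 0 \left(- \frac{120}{11}\right) + \left(-8 + 11^{2} + 11 \left(-8\right)\right) = 0 - -25 = 0 + 25 = 25$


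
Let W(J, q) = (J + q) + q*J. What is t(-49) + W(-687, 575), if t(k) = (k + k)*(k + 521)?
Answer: -441393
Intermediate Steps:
W(J, q) = J + q + J*q (W(J, q) = (J + q) + J*q = J + q + J*q)
t(k) = 2*k*(521 + k) (t(k) = (2*k)*(521 + k) = 2*k*(521 + k))
t(-49) + W(-687, 575) = 2*(-49)*(521 - 49) + (-687 + 575 - 687*575) = 2*(-49)*472 + (-687 + 575 - 395025) = -46256 - 395137 = -441393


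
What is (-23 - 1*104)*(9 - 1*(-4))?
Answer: -1651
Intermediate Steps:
(-23 - 1*104)*(9 - 1*(-4)) = (-23 - 104)*(9 + 4) = -127*13 = -1651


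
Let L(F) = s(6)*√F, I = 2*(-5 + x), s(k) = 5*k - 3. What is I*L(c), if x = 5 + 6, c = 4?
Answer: 648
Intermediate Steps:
s(k) = -3 + 5*k
x = 11
I = 12 (I = 2*(-5 + 11) = 2*6 = 12)
L(F) = 27*√F (L(F) = (-3 + 5*6)*√F = (-3 + 30)*√F = 27*√F)
I*L(c) = 12*(27*√4) = 12*(27*2) = 12*54 = 648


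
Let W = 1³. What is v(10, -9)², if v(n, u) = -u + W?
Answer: 100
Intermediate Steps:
W = 1
v(n, u) = 1 - u (v(n, u) = -u + 1 = 1 - u)
v(10, -9)² = (1 - 1*(-9))² = (1 + 9)² = 10² = 100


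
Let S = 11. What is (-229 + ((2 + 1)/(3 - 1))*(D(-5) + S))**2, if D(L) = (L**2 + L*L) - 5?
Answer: 21025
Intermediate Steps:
D(L) = -5 + 2*L**2 (D(L) = (L**2 + L**2) - 5 = 2*L**2 - 5 = -5 + 2*L**2)
(-229 + ((2 + 1)/(3 - 1))*(D(-5) + S))**2 = (-229 + ((2 + 1)/(3 - 1))*((-5 + 2*(-5)**2) + 11))**2 = (-229 + (3/2)*((-5 + 2*25) + 11))**2 = (-229 + (3*(1/2))*((-5 + 50) + 11))**2 = (-229 + 3*(45 + 11)/2)**2 = (-229 + (3/2)*56)**2 = (-229 + 84)**2 = (-145)**2 = 21025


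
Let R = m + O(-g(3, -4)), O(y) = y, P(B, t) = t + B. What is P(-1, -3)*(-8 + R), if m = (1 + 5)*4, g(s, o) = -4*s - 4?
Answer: -128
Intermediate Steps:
g(s, o) = -4 - 4*s
P(B, t) = B + t
m = 24 (m = 6*4 = 24)
R = 40 (R = 24 - (-4 - 4*3) = 24 - (-4 - 12) = 24 - 1*(-16) = 24 + 16 = 40)
P(-1, -3)*(-8 + R) = (-1 - 3)*(-8 + 40) = -4*32 = -128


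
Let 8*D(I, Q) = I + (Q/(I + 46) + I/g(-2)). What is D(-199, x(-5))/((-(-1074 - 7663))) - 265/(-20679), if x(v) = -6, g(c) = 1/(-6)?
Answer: 664680551/24571449528 ≈ 0.027051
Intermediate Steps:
g(c) = -1/6
D(I, Q) = -5*I/8 + Q/(8*(46 + I)) (D(I, Q) = (I + (Q/(I + 46) + I/(-1/6)))/8 = (I + (Q/(46 + I) + I*(-6)))/8 = (I + (Q/(46 + I) - 6*I))/8 = (I + (-6*I + Q/(46 + I)))/8 = (-5*I + Q/(46 + I))/8 = -5*I/8 + Q/(8*(46 + I)))
D(-199, x(-5))/((-(-1074 - 7663))) - 265/(-20679) = ((-6 - 230*(-199) - 5*(-199)**2)/(8*(46 - 199)))/((-(-1074 - 7663))) - 265/(-20679) = ((1/8)*(-6 + 45770 - 5*39601)/(-153))/((-1*(-8737))) - 265*(-1/20679) = ((1/8)*(-1/153)*(-6 + 45770 - 198005))/8737 + 265/20679 = ((1/8)*(-1/153)*(-152241))*(1/8737) + 265/20679 = (50747/408)*(1/8737) + 265/20679 = 50747/3564696 + 265/20679 = 664680551/24571449528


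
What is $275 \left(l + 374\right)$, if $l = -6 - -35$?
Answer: $110825$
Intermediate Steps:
$l = 29$ ($l = -6 + 35 = 29$)
$275 \left(l + 374\right) = 275 \left(29 + 374\right) = 275 \cdot 403 = 110825$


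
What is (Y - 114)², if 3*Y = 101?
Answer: 58081/9 ≈ 6453.4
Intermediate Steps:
Y = 101/3 (Y = (⅓)*101 = 101/3 ≈ 33.667)
(Y - 114)² = (101/3 - 114)² = (-241/3)² = 58081/9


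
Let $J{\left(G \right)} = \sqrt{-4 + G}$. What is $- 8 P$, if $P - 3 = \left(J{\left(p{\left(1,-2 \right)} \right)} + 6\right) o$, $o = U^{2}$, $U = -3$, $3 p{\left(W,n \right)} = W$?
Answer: $-456 - 24 i \sqrt{33} \approx -456.0 - 137.87 i$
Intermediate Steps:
$p{\left(W,n \right)} = \frac{W}{3}$
$o = 9$ ($o = \left(-3\right)^{2} = 9$)
$P = 57 + 3 i \sqrt{33}$ ($P = 3 + \left(\sqrt{-4 + \frac{1}{3} \cdot 1} + 6\right) 9 = 3 + \left(\sqrt{-4 + \frac{1}{3}} + 6\right) 9 = 3 + \left(\sqrt{- \frac{11}{3}} + 6\right) 9 = 3 + \left(\frac{i \sqrt{33}}{3} + 6\right) 9 = 3 + \left(6 + \frac{i \sqrt{33}}{3}\right) 9 = 3 + \left(54 + 3 i \sqrt{33}\right) = 57 + 3 i \sqrt{33} \approx 57.0 + 17.234 i$)
$- 8 P = - 8 \left(57 + 3 i \sqrt{33}\right) = -456 - 24 i \sqrt{33}$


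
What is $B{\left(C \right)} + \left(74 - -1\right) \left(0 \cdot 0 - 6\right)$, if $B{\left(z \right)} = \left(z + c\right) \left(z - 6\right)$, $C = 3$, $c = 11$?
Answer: $-492$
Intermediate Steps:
$B{\left(z \right)} = \left(-6 + z\right) \left(11 + z\right)$ ($B{\left(z \right)} = \left(z + 11\right) \left(z - 6\right) = \left(11 + z\right) \left(-6 + z\right) = \left(-6 + z\right) \left(11 + z\right)$)
$B{\left(C \right)} + \left(74 - -1\right) \left(0 \cdot 0 - 6\right) = \left(-66 + 3^{2} + 5 \cdot 3\right) + \left(74 - -1\right) \left(0 \cdot 0 - 6\right) = \left(-66 + 9 + 15\right) + \left(74 + 1\right) \left(0 - 6\right) = -42 + 75 \left(-6\right) = -42 - 450 = -492$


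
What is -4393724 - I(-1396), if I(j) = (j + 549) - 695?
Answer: -4392182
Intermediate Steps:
I(j) = -146 + j (I(j) = (549 + j) - 695 = -146 + j)
-4393724 - I(-1396) = -4393724 - (-146 - 1396) = -4393724 - 1*(-1542) = -4393724 + 1542 = -4392182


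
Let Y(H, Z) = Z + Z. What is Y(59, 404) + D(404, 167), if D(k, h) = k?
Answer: 1212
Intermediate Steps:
Y(H, Z) = 2*Z
Y(59, 404) + D(404, 167) = 2*404 + 404 = 808 + 404 = 1212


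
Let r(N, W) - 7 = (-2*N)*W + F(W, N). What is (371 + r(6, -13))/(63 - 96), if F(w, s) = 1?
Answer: -535/33 ≈ -16.212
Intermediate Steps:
r(N, W) = 8 - 2*N*W (r(N, W) = 7 + ((-2*N)*W + 1) = 7 + (-2*N*W + 1) = 7 + (1 - 2*N*W) = 8 - 2*N*W)
(371 + r(6, -13))/(63 - 96) = (371 + (8 - 2*6*(-13)))/(63 - 96) = (371 + (8 + 156))/(-33) = (371 + 164)*(-1/33) = 535*(-1/33) = -535/33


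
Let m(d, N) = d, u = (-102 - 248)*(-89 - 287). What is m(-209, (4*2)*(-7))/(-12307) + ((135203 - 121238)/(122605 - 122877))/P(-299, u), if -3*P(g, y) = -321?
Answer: -165784519/358182928 ≈ -0.46285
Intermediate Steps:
u = 131600 (u = -350*(-376) = 131600)
P(g, y) = 107 (P(g, y) = -1/3*(-321) = 107)
m(-209, (4*2)*(-7))/(-12307) + ((135203 - 121238)/(122605 - 122877))/P(-299, u) = -209/(-12307) + ((135203 - 121238)/(122605 - 122877))/107 = -209*(-1/12307) + (13965/(-272))*(1/107) = 209/12307 + (13965*(-1/272))*(1/107) = 209/12307 - 13965/272*1/107 = 209/12307 - 13965/29104 = -165784519/358182928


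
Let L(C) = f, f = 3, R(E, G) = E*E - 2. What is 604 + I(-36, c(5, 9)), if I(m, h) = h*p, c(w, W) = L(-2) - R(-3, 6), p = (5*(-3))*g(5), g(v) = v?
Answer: 904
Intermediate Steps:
p = -75 (p = (5*(-3))*5 = -15*5 = -75)
R(E, G) = -2 + E² (R(E, G) = E² - 2 = -2 + E²)
L(C) = 3
c(w, W) = -4 (c(w, W) = 3 - (-2 + (-3)²) = 3 - (-2 + 9) = 3 - 1*7 = 3 - 7 = -4)
I(m, h) = -75*h (I(m, h) = h*(-75) = -75*h)
604 + I(-36, c(5, 9)) = 604 - 75*(-4) = 604 + 300 = 904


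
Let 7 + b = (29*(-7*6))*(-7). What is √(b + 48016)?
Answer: √56535 ≈ 237.77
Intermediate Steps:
b = 8519 (b = -7 + (29*(-7*6))*(-7) = -7 + (29*(-42))*(-7) = -7 - 1218*(-7) = -7 + 8526 = 8519)
√(b + 48016) = √(8519 + 48016) = √56535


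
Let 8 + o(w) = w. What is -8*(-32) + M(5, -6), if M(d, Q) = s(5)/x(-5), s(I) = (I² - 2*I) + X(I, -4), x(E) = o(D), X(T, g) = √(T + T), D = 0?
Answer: 2033/8 - √10/8 ≈ 253.73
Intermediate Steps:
o(w) = -8 + w
X(T, g) = √2*√T (X(T, g) = √(2*T) = √2*√T)
x(E) = -8 (x(E) = -8 + 0 = -8)
s(I) = I² - 2*I + √2*√I (s(I) = (I² - 2*I) + √2*√I = I² - 2*I + √2*√I)
M(d, Q) = -15/8 - √10/8 (M(d, Q) = (5² - 2*5 + √2*√5)/(-8) = (25 - 10 + √10)*(-⅛) = (15 + √10)*(-⅛) = -15/8 - √10/8)
-8*(-32) + M(5, -6) = -8*(-32) + (-15/8 - √10/8) = 256 + (-15/8 - √10/8) = 2033/8 - √10/8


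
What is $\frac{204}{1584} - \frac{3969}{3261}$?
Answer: $- \frac{156157}{143484} \approx -1.0883$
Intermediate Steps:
$\frac{204}{1584} - \frac{3969}{3261} = 204 \cdot \frac{1}{1584} - \frac{1323}{1087} = \frac{17}{132} - \frac{1323}{1087} = - \frac{156157}{143484}$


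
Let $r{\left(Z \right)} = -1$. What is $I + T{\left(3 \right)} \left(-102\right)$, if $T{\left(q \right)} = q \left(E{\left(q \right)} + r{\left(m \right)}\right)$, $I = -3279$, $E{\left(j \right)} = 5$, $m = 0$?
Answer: $-4503$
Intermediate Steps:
$T{\left(q \right)} = 4 q$ ($T{\left(q \right)} = q \left(5 - 1\right) = q 4 = 4 q$)
$I + T{\left(3 \right)} \left(-102\right) = -3279 + 4 \cdot 3 \left(-102\right) = -3279 + 12 \left(-102\right) = -3279 - 1224 = -4503$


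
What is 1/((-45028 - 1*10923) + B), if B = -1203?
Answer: -1/57154 ≈ -1.7497e-5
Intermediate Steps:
1/((-45028 - 1*10923) + B) = 1/((-45028 - 1*10923) - 1203) = 1/((-45028 - 10923) - 1203) = 1/(-55951 - 1203) = 1/(-57154) = -1/57154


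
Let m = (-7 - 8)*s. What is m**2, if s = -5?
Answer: 5625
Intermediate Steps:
m = 75 (m = (-7 - 8)*(-5) = -15*(-5) = 75)
m**2 = 75**2 = 5625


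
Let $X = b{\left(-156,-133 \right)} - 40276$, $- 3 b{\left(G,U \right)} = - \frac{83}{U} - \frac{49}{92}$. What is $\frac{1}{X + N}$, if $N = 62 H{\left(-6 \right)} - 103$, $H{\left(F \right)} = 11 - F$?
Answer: $- \frac{12236}{481181073} \approx -2.5429 \cdot 10^{-5}$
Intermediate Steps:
$b{\left(G,U \right)} = \frac{49}{276} + \frac{83}{3 U}$ ($b{\left(G,U \right)} = - \frac{- \frac{83}{U} - \frac{49}{92}}{3} = - \frac{- \frac{49}{92} - \frac{83}{U}}{3} = \frac{49}{276} + \frac{83}{3 U}$)
$X = - \frac{492817509}{12236}$ ($X = \frac{7636 + 49 \left(-133\right)}{276 \left(-133\right)} - 40276 = \frac{1}{276} \left(- \frac{1}{133}\right) \left(7636 - 6517\right) - 40276 = \frac{1}{276} \left(- \frac{1}{133}\right) 1119 - 40276 = - \frac{373}{12236} - 40276 = - \frac{492817509}{12236} \approx -40276.0$)
$N = 951$ ($N = 62 \left(11 - -6\right) - 103 = 62 \left(11 + 6\right) - 103 = 62 \cdot 17 - 103 = 1054 - 103 = 951$)
$\frac{1}{X + N} = \frac{1}{- \frac{492817509}{12236} + 951} = \frac{1}{- \frac{481181073}{12236}} = - \frac{12236}{481181073}$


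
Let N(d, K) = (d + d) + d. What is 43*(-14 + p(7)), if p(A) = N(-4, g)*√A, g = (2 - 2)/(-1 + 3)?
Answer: -602 - 516*√7 ≈ -1967.2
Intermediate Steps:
g = 0 (g = 0/2 = 0*(½) = 0)
N(d, K) = 3*d (N(d, K) = 2*d + d = 3*d)
p(A) = -12*√A (p(A) = (3*(-4))*√A = -12*√A)
43*(-14 + p(7)) = 43*(-14 - 12*√7) = -602 - 516*√7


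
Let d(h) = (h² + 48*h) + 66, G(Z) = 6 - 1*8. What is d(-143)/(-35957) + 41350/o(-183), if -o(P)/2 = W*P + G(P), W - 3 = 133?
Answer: 80727517/178993946 ≈ 0.45101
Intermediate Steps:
W = 136 (W = 3 + 133 = 136)
G(Z) = -2 (G(Z) = 6 - 8 = -2)
d(h) = 66 + h² + 48*h
o(P) = 4 - 272*P (o(P) = -2*(136*P - 2) = -2*(-2 + 136*P) = 4 - 272*P)
d(-143)/(-35957) + 41350/o(-183) = (66 + (-143)² + 48*(-143))/(-35957) + 41350/(4 - 272*(-183)) = (66 + 20449 - 6864)*(-1/35957) + 41350/(4 + 49776) = 13651*(-1/35957) + 41350/49780 = -13651/35957 + 41350*(1/49780) = -13651/35957 + 4135/4978 = 80727517/178993946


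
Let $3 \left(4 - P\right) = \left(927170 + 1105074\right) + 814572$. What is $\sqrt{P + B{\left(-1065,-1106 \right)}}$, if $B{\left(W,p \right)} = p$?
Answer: $\frac{i \sqrt{8550366}}{3} \approx 974.7 i$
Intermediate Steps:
$P = - \frac{2846804}{3}$ ($P = 4 - \frac{\left(927170 + 1105074\right) + 814572}{3} = 4 - \frac{2032244 + 814572}{3} = 4 - \frac{2846816}{3} = - \frac{2846804}{3} \approx -9.4894 \cdot 10^{5}$)
$\sqrt{P + B{\left(-1065,-1106 \right)}} = \sqrt{- \frac{2846804}{3} - 1106} = \sqrt{- \frac{2850122}{3}} = \frac{i \sqrt{8550366}}{3}$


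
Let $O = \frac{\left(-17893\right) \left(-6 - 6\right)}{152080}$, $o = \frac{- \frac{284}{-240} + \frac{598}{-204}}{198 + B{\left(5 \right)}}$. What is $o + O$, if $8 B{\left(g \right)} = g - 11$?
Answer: $\frac{2146431349}{1529886780} \approx 1.403$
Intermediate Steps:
$B{\left(g \right)} = - \frac{11}{8} + \frac{g}{8}$ ($B{\left(g \right)} = \frac{g - 11}{8} = \frac{-11 + g}{8} = - \frac{11}{8} + \frac{g}{8}$)
$o = - \frac{1783}{201195}$ ($o = \frac{- \frac{284}{-240} + \frac{598}{-204}}{198 + \left(- \frac{11}{8} + \frac{1}{8} \cdot 5\right)} = \frac{\left(-284\right) \left(- \frac{1}{240}\right) + 598 \left(- \frac{1}{204}\right)}{198 + \left(- \frac{11}{8} + \frac{5}{8}\right)} = \frac{\frac{71}{60} - \frac{299}{102}}{198 - \frac{3}{4}} = - \frac{1783}{1020 \cdot \frac{789}{4}} = \left(- \frac{1783}{1020}\right) \frac{4}{789} = - \frac{1783}{201195} \approx -0.008862$)
$O = \frac{53679}{38020}$ ($O = \left(-17893\right) \left(-12\right) \frac{1}{152080} = 214716 \cdot \frac{1}{152080} = \frac{53679}{38020} \approx 1.4119$)
$o + O = - \frac{1783}{201195} + \frac{53679}{38020} = \frac{2146431349}{1529886780}$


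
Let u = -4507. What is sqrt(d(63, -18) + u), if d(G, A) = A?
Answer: 5*I*sqrt(181) ≈ 67.268*I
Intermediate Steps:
sqrt(d(63, -18) + u) = sqrt(-18 - 4507) = sqrt(-4525) = 5*I*sqrt(181)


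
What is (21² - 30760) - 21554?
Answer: -51873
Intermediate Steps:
(21² - 30760) - 21554 = (441 - 30760) - 21554 = -30319 - 21554 = -51873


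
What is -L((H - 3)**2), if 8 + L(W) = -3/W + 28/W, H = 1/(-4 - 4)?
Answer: 136/25 ≈ 5.4400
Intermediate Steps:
H = -1/8 (H = 1/(-8) = -1/8 ≈ -0.12500)
L(W) = -8 + 25/W (L(W) = -8 + (-3/W + 28/W) = -8 + 25/W)
-L((H - 3)**2) = -(-8 + 25/((-1/8 - 3)**2)) = -(-8 + 25/((-25/8)**2)) = -(-8 + 25/(625/64)) = -(-8 + 25*(64/625)) = -(-8 + 64/25) = -1*(-136/25) = 136/25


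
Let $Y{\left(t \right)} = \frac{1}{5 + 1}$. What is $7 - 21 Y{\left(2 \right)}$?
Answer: $\frac{7}{2} \approx 3.5$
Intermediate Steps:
$Y{\left(t \right)} = \frac{1}{6}$
$7 - 21 Y{\left(2 \right)} = 7 - \frac{7}{2} = \frac{7}{2}$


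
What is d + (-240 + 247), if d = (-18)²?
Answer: 331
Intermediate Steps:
d = 324
d + (-240 + 247) = 324 + (-240 + 247) = 324 + 7 = 331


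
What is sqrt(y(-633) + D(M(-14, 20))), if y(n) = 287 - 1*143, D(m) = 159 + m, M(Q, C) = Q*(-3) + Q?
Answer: sqrt(331) ≈ 18.193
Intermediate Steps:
M(Q, C) = -2*Q (M(Q, C) = -3*Q + Q = -2*Q)
y(n) = 144 (y(n) = 287 - 143 = 144)
sqrt(y(-633) + D(M(-14, 20))) = sqrt(144 + (159 - 2*(-14))) = sqrt(144 + (159 + 28)) = sqrt(144 + 187) = sqrt(331)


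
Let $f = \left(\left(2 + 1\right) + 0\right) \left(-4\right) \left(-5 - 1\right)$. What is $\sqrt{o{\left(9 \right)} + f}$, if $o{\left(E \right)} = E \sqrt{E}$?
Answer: $3 \sqrt{11} \approx 9.9499$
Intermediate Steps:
$o{\left(E \right)} = E^{\frac{3}{2}}$
$f = 72$ ($f = \left(3 + 0\right) \left(-4\right) \left(-5 - 1\right) = 3 \left(-4\right) \left(-6\right) = \left(-12\right) \left(-6\right) = 72$)
$\sqrt{o{\left(9 \right)} + f} = \sqrt{9^{\frac{3}{2}} + 72} = \sqrt{27 + 72} = \sqrt{99} = 3 \sqrt{11}$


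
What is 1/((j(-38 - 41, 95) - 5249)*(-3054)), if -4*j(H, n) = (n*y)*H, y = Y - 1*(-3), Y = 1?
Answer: -1/6889824 ≈ -1.4514e-7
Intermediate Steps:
y = 4 (y = 1 - 1*(-3) = 1 + 3 = 4)
j(H, n) = -H*n (j(H, n) = -n*4*H/4 = -4*n*H/4 = -H*n)
1/((j(-38 - 41, 95) - 5249)*(-3054)) = 1/(-1*(-38 - 41)*95 - 5249*(-3054)) = -1/3054/(-1*(-79)*95 - 5249) = -1/3054/(7505 - 5249) = -1/3054/2256 = (1/2256)*(-1/3054) = -1/6889824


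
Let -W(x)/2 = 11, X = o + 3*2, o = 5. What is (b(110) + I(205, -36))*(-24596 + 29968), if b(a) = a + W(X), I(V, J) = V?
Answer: 1573996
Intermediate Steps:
X = 11 (X = 5 + 3*2 = 5 + 6 = 11)
W(x) = -22 (W(x) = -2*11 = -22)
b(a) = -22 + a (b(a) = a - 22 = -22 + a)
(b(110) + I(205, -36))*(-24596 + 29968) = ((-22 + 110) + 205)*(-24596 + 29968) = (88 + 205)*5372 = 293*5372 = 1573996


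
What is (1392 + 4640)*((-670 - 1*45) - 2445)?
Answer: -19061120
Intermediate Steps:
(1392 + 4640)*((-670 - 1*45) - 2445) = 6032*((-670 - 45) - 2445) = 6032*(-715 - 2445) = 6032*(-3160) = -19061120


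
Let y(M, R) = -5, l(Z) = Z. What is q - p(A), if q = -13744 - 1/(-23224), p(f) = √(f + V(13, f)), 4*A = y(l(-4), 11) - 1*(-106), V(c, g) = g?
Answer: -319190655/23224 - √202/2 ≈ -13751.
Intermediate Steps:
A = 101/4 (A = (-5 - 1*(-106))/4 = (-5 + 106)/4 = (¼)*101 = 101/4 ≈ 25.250)
p(f) = √2*√f (p(f) = √(f + f) = √(2*f) = √2*√f)
q = -319190655/23224 (q = -13744 - 1*(-1/23224) = -13744 + 1/23224 = -319190655/23224 ≈ -13744.)
q - p(A) = -319190655/23224 - √2*√(101/4) = -319190655/23224 - √2*√101/2 = -319190655/23224 - √202/2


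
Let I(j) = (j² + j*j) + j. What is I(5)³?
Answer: 166375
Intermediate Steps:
I(j) = j + 2*j² (I(j) = (j² + j²) + j = 2*j² + j = j + 2*j²)
I(5)³ = (5*(1 + 2*5))³ = (5*(1 + 10))³ = (5*11)³ = 55³ = 166375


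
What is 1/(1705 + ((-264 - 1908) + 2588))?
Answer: 1/2121 ≈ 0.00047148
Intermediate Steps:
1/(1705 + ((-264 - 1908) + 2588)) = 1/(1705 + (-2172 + 2588)) = 1/(1705 + 416) = 1/2121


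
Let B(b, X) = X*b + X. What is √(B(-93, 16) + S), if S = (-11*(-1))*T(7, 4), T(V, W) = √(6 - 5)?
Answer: I*√1461 ≈ 38.223*I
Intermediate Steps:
T(V, W) = 1 (T(V, W) = √1 = 1)
B(b, X) = X + X*b
S = 11 (S = -11*(-1)*1 = 11*1 = 11)
√(B(-93, 16) + S) = √(16*(1 - 93) + 11) = √(16*(-92) + 11) = √(-1472 + 11) = √(-1461) = I*√1461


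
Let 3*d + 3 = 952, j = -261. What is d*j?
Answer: -82563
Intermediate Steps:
d = 949/3 (d = -1 + (⅓)*952 = -1 + 952/3 = 949/3 ≈ 316.33)
d*j = (949/3)*(-261) = -82563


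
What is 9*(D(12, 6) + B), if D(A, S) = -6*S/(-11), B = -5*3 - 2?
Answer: -1359/11 ≈ -123.55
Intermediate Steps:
B = -17 (B = -15 - 2 = -17)
D(A, S) = 6*S/11 (D(A, S) = -6*S*(-1/11) = 6*S/11)
9*(D(12, 6) + B) = 9*((6/11)*6 - 17) = 9*(36/11 - 17) = 9*(-151/11) = -1359/11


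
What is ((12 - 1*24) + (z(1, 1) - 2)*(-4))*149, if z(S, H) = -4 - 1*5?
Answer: 4768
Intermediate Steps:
z(S, H) = -9 (z(S, H) = -4 - 5 = -9)
((12 - 1*24) + (z(1, 1) - 2)*(-4))*149 = ((12 - 1*24) + (-9 - 2)*(-4))*149 = ((12 - 24) - 11*(-4))*149 = (-12 + 44)*149 = 32*149 = 4768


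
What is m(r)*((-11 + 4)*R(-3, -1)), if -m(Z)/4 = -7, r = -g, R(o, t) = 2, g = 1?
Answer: -392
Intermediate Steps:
r = -1 (r = -1*1 = -1)
m(Z) = 28 (m(Z) = -4*(-7) = 28)
m(r)*((-11 + 4)*R(-3, -1)) = 28*((-11 + 4)*2) = 28*(-7*2) = 28*(-14) = -392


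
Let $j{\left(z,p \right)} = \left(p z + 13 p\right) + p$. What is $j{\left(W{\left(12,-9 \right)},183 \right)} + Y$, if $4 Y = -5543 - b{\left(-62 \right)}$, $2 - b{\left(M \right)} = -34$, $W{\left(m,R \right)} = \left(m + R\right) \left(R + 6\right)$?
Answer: $- \frac{1919}{4} \approx -479.75$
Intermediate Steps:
$W{\left(m,R \right)} = \left(6 + R\right) \left(R + m\right)$ ($W{\left(m,R \right)} = \left(R + m\right) \left(6 + R\right) = \left(6 + R\right) \left(R + m\right)$)
$b{\left(M \right)} = 36$ ($b{\left(M \right)} = 2 - -34 = 2 + 34 = 36$)
$Y = - \frac{5579}{4}$ ($Y = \frac{-5543 - 36}{4} = \frac{1}{4} \left(-5579\right) = - \frac{5579}{4} \approx -1394.8$)
$j{\left(z,p \right)} = 14 p + p z$ ($j{\left(z,p \right)} = \left(13 p + p z\right) + p = 14 p + p z$)
$j{\left(W{\left(12,-9 \right)},183 \right)} + Y = 183 \left(14 + \left(\left(-9\right)^{2} + 6 \left(-9\right) + 6 \cdot 12 - 108\right)\right) - \frac{5579}{4} = 183 \left(14 + \left(81 - 54 + 72 - 108\right)\right) - \frac{5579}{4} = 183 \left(14 - 9\right) - \frac{5579}{4} = 183 \cdot 5 - \frac{5579}{4} = 915 - \frac{5579}{4} = - \frac{1919}{4}$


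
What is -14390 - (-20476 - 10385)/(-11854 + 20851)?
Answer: -43145323/2999 ≈ -14387.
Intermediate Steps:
-14390 - (-20476 - 10385)/(-11854 + 20851) = -14390 - (-30861)/8997 = -14390 - 1*(-10287/2999) = -14390 + 10287/2999 = -43145323/2999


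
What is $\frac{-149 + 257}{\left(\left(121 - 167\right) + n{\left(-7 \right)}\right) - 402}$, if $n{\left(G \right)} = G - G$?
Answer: $- \frac{27}{112} \approx -0.24107$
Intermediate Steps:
$n{\left(G \right)} = 0$
$\frac{-149 + 257}{\left(\left(121 - 167\right) + n{\left(-7 \right)}\right) - 402} = \frac{-149 + 257}{\left(\left(121 - 167\right) + 0\right) - 402} = \frac{108}{\left(-46 + 0\right) - 402} = \frac{108}{-46 - 402} = \frac{108}{-448} = 108 \left(- \frac{1}{448}\right) = - \frac{27}{112}$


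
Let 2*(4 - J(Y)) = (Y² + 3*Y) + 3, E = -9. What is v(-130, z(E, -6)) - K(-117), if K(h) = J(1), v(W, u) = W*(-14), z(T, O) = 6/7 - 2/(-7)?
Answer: 3639/2 ≈ 1819.5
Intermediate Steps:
z(T, O) = 8/7 (z(T, O) = 6*(⅐) - 2*(-⅐) = 6/7 + 2/7 = 8/7)
v(W, u) = -14*W
J(Y) = 5/2 - 3*Y/2 - Y²/2 (J(Y) = 4 - ((Y² + 3*Y) + 3)/2 = 4 - (3 + Y² + 3*Y)/2 = 4 + (-3/2 - 3*Y/2 - Y²/2) = 5/2 - 3*Y/2 - Y²/2)
K(h) = ½ (K(h) = 5/2 - 3/2*1 - ½*1² = 5/2 - 3/2 - ½*1 = 5/2 - 3/2 - ½ = ½)
v(-130, z(E, -6)) - K(-117) = -14*(-130) - 1*½ = 1820 - ½ = 3639/2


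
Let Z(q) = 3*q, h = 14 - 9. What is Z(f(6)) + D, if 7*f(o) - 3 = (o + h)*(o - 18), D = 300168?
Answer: 2100789/7 ≈ 3.0011e+5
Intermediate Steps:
h = 5
f(o) = 3/7 + (-18 + o)*(5 + o)/7 (f(o) = 3/7 + ((o + 5)*(o - 18))/7 = 3/7 + ((5 + o)*(-18 + o))/7 = 3/7 + ((-18 + o)*(5 + o))/7 = 3/7 + (-18 + o)*(5 + o)/7)
Z(f(6)) + D = 3*(-87/7 - 13/7*6 + (1/7)*6**2) + 300168 = 3*(-87/7 - 78/7 + (1/7)*36) + 300168 = 3*(-87/7 - 78/7 + 36/7) + 300168 = 3*(-129/7) + 300168 = -387/7 + 300168 = 2100789/7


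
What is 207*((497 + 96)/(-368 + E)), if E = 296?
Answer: -13639/8 ≈ -1704.9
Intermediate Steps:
207*((497 + 96)/(-368 + E)) = 207*((497 + 96)/(-368 + 296)) = 207*(593/(-72)) = 207*(593*(-1/72)) = 207*(-593/72) = -13639/8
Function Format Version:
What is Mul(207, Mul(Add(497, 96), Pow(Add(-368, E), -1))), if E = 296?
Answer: Rational(-13639, 8) ≈ -1704.9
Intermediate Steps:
Mul(207, Mul(Add(497, 96), Pow(Add(-368, E), -1))) = Mul(207, Mul(Add(497, 96), Pow(Add(-368, 296), -1))) = Mul(207, Mul(593, Pow(-72, -1))) = Mul(207, Mul(593, Rational(-1, 72))) = Mul(207, Rational(-593, 72)) = Rational(-13639, 8)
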